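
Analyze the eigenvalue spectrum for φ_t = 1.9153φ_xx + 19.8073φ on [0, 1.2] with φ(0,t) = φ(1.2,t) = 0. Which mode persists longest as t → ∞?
Eigenvalues: λₙ = 1.9153n²π²/1.2² - 19.8073.
First three modes:
  n=1: λ₁ = 1.9153π²/1.2² - 19.8073 ≈ -6.68
  n=2: λ₂ = 7.6612π²/1.2² - 19.8073 ≈ 32.702
  n=3: λ₃ = 17.2377π²/1.2² - 19.8073 ≈ 98.338
Since 1.9153π²/1.2² ≈ 13.127 < 19.8073, λ₁ < 0.
The n=1 mode grows fastest (−λₙ is largest for n=1) → dominates.
Asymptotic: φ ~ c₁ sin(πx/1.2) e^{6.68t} (exponential growth at rate −λ₁ ≈ 6.68).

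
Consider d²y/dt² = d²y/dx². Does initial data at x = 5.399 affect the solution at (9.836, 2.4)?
No. The domain of dependence is [7.436, 12.236], and 5.399 is outside this interval.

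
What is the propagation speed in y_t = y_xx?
Infinite. The heat equation is parabolic, not hyperbolic, so disturbances propagate instantly.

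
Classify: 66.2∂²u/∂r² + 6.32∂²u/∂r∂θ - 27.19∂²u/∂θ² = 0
Hyperbolic (discriminant = 7239.8544).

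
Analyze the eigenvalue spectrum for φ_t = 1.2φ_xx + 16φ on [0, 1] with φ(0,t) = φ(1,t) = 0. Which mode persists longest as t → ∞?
Eigenvalues: λₙ = 1.2n²π²/1² - 16.
First three modes:
  n=1: λ₁ = 1.2π² - 16 ≈ -4.156
  n=2: λ₂ = 4.8π² - 16 ≈ 31.374
  n=3: λ₃ = 10.8π² - 16 ≈ 90.592
Since 1.2π² ≈ 11.844 < 16, λ₁ < 0.
The n=1 mode grows fastest (−λₙ is largest for n=1) → dominates.
Asymptotic: φ ~ c₁ sin(πx/1) e^{4.156t} (exponential growth at rate −λ₁ ≈ 4.156).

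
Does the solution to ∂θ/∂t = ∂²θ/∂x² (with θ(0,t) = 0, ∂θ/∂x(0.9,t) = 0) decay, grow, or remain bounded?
θ → 0. Heat escapes through the Dirichlet boundary.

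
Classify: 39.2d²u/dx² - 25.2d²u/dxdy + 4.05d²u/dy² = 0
Parabolic (discriminant = 0).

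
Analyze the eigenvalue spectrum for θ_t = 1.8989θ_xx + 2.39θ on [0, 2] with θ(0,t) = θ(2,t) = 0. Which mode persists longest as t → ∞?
Eigenvalues: λₙ = 1.8989n²π²/2² - 2.39.
First three modes:
  n=1: λ₁ = 1.8989π²/2² - 2.39 ≈ 2.295
  n=2: λ₂ = 7.5956π²/2² - 2.39 ≈ 16.351
  n=3: λ₃ = 17.0901π²/2² - 2.39 ≈ 39.778
Since 1.8989π²/2² ≈ 4.685 > 2.39, all λₙ > 0.
The n=1 mode decays slowest → dominates as t → ∞.
Asymptotic: θ ~ c₁ sin(πx/2) e^{-λ₁t} with decay rate λ₁ ≈ 2.295.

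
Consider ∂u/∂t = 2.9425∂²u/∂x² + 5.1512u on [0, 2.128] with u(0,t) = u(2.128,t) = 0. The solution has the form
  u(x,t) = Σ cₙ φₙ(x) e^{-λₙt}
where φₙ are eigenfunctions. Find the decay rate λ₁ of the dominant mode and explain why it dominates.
Eigenvalues: λₙ = 2.9425n²π²/2.128² - 5.1512.
First three modes:
  n=1: λ₁ = 2.9425π²/2.128² - 5.1512 ≈ 1.262
  n=2: λ₂ = 11.77π²/2.128² - 5.1512 ≈ 20.501
  n=3: λ₃ = 26.4825π²/2.128² - 5.1512 ≈ 52.567
Since 2.9425π²/2.128² ≈ 6.413 > 5.1512, all λₙ > 0.
The n=1 mode decays slowest → dominates as t → ∞.
Asymptotic: u ~ c₁ sin(πx/2.128) e^{-λ₁t} with decay rate λ₁ ≈ 1.262.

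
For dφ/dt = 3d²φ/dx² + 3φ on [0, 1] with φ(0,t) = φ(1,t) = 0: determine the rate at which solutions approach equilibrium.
Eigenvalues: λₙ = 3n²π²/1² - 3.
First three modes:
  n=1: λ₁ = 3π² - 3 ≈ 26.609
  n=2: λ₂ = 12π² - 3 ≈ 115.435
  n=3: λ₃ = 27π² - 3 ≈ 263.479
Since 3π² ≈ 29.609 > 3, all λₙ > 0.
The n=1 mode decays slowest → dominates as t → ∞.
Asymptotic: φ ~ c₁ sin(πx/1) e^{-λ₁t} with decay rate λ₁ ≈ 26.609.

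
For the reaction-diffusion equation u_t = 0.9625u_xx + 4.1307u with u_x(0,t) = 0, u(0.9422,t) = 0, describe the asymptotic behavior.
u grows unboundedly. Reaction dominates diffusion (r=4.1307 > κπ²/(4L²)≈2.68); solution grows exponentially.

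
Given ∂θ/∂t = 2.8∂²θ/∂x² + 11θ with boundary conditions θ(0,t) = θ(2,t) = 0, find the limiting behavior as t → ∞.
θ grows unboundedly. Reaction dominates diffusion (r=11 > κπ²/L²≈6.91); solution grows exponentially.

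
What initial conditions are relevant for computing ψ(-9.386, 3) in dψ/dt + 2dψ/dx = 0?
A single point: x = -15.386. The characteristic through (-9.386, 3) is x - 2t = const, so x = -9.386 - 2·3 = -15.386.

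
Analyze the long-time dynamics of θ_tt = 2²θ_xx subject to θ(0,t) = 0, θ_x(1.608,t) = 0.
Long-time behavior: θ oscillates (no decay). Energy is conserved; the solution oscillates indefinitely as standing waves.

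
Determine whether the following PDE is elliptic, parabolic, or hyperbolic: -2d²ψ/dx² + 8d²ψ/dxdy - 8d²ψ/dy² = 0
Coefficients: A = -2, B = 8, C = -8. B² - 4AC = 0, which is zero, so the equation is parabolic.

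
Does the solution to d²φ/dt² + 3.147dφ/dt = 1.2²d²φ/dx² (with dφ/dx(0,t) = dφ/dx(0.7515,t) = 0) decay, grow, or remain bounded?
φ → constant (steady state). Damping (γ=3.147) dissipates the nonconstant modes; with Neumann BCs the spatial average obeys M''+γM'=0 and tends to a finite limit.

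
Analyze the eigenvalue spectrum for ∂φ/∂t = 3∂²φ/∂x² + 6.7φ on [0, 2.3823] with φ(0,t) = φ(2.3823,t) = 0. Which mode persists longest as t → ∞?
Eigenvalues: λₙ = 3n²π²/2.3823² - 6.7.
First three modes:
  n=1: λ₁ = 3π²/2.3823² - 6.7 ≈ -1.483
  n=2: λ₂ = 12π²/2.3823² - 6.7 ≈ 14.168
  n=3: λ₃ = 27π²/2.3823² - 6.7 ≈ 40.254
Since 3π²/2.3823² ≈ 5.217 < 6.7, λ₁ < 0.
The n=1 mode grows fastest (−λₙ is largest for n=1) → dominates.
Asymptotic: φ ~ c₁ sin(πx/2.3823) e^{1.483t} (exponential growth at rate −λ₁ ≈ 1.483).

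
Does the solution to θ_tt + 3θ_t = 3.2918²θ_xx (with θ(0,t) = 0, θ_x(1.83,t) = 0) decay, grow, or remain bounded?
θ → 0. Damping (γ=3) dissipates energy; oscillations decay exponentially.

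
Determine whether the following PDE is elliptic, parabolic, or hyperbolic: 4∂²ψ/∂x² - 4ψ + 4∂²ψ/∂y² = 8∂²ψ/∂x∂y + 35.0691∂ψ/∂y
Rewriting in standard form: 4∂²ψ/∂x² - 8∂²ψ/∂x∂y + 4∂²ψ/∂y² - 35.0691∂ψ/∂y - 4ψ = 0. Coefficients: A = 4, B = -8, C = 4. B² - 4AC = 0, which is zero, so the equation is parabolic.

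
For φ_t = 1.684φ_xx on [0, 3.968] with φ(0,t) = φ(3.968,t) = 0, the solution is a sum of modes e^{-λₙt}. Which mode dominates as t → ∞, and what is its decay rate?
Eigenvalues: λₙ = 1.684n²π²/3.968².
First three modes:
  n=1: λ₁ = 1.684π²/3.968² ≈ 1.056
  n=2: λ₂ = 6.736π²/3.968² ≈ 4.222 (4× faster decay)
  n=3: λ₃ = 15.156π²/3.968² ≈ 9.5 (9× faster decay)
As t → ∞, higher modes decay exponentially faster. The n=1 mode dominates: φ ~ c₁ sin(πx/3.968) e^{-λ₁t}.
Decay rate: λ₁ = 1.684π²/3.968² ≈ 1.056.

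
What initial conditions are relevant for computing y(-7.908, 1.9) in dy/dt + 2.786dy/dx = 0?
A single point: x = -13.2014. The characteristic through (-7.908, 1.9) is x - 2.786t = const, so x = -7.908 - 2.786·1.9 = -13.2014.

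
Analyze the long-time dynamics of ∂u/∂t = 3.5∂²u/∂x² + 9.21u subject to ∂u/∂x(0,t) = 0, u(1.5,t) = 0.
Long-time behavior: u grows unboundedly. Reaction dominates diffusion (r=9.21 > κπ²/(4L²)≈3.84); solution grows exponentially.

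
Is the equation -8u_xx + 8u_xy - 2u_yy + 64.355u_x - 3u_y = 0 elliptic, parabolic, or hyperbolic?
Computing B² - 4AC with A = -8, B = 8, C = -2: discriminant = 0 (zero). Answer: parabolic.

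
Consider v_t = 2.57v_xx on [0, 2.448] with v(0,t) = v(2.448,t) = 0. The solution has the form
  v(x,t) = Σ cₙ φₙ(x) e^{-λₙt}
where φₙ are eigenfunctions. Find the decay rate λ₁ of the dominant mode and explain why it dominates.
Eigenvalues: λₙ = 2.57n²π²/2.448².
First three modes:
  n=1: λ₁ = 2.57π²/2.448² ≈ 4.233
  n=2: λ₂ = 10.28π²/2.448² ≈ 16.931 (4× faster decay)
  n=3: λ₃ = 23.13π²/2.448² ≈ 38.094 (9× faster decay)
As t → ∞, higher modes decay exponentially faster. The n=1 mode dominates: v ~ c₁ sin(πx/2.448) e^{-λ₁t}.
Decay rate: λ₁ = 2.57π²/2.448² ≈ 4.233.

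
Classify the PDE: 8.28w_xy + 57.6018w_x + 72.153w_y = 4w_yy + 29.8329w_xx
Rewriting in standard form: -29.8329w_xx + 8.28w_xy - 4w_yy + 57.6018w_x + 72.153w_y = 0. A = -29.8329, B = 8.28, C = -4. Discriminant B² - 4AC = -408.768. Since -408.768 < 0, elliptic.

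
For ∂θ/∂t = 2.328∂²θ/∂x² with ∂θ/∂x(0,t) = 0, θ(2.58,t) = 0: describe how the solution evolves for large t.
θ → 0. Heat escapes through the Dirichlet boundary.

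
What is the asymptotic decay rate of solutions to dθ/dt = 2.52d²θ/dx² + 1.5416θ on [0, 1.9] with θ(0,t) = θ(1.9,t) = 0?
Eigenvalues: λₙ = 2.52n²π²/1.9² - 1.5416.
First three modes:
  n=1: λ₁ = 2.52π²/1.9² - 1.5416 ≈ 5.348
  n=2: λ₂ = 10.08π²/1.9² - 1.5416 ≈ 26.017
  n=3: λ₃ = 22.68π²/1.9² - 1.5416 ≈ 60.465
Since 2.52π²/1.9² ≈ 6.89 > 1.5416, all λₙ > 0.
The n=1 mode decays slowest → dominates as t → ∞.
Asymptotic: θ ~ c₁ sin(πx/1.9) e^{-λ₁t} with decay rate λ₁ ≈ 5.348.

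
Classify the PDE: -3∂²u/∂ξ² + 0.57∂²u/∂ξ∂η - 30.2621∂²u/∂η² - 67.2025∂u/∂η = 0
A = -3, B = 0.57, C = -30.2621. Discriminant B² - 4AC = -362.8203. Since -362.8203 < 0, elliptic.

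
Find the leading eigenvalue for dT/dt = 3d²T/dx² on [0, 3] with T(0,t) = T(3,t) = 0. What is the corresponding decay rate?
Eigenvalues: λₙ = 3n²π²/3².
First three modes:
  n=1: λ₁ = 3π²/3² ≈ 3.29
  n=2: λ₂ = 12π²/3² ≈ 13.159 (4× faster decay)
  n=3: λ₃ = 27π²/3² ≈ 29.609 (9× faster decay)
As t → ∞, higher modes decay exponentially faster. The n=1 mode dominates: T ~ c₁ sin(πx/3) e^{-λ₁t}.
Decay rate: λ₁ = 3π²/3² ≈ 3.29.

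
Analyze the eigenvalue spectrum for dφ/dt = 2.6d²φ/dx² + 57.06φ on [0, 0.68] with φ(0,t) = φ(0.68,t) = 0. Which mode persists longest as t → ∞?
Eigenvalues: λₙ = 2.6n²π²/0.68² - 57.06.
First three modes:
  n=1: λ₁ = 2.6π²/0.68² - 57.06 ≈ -1.565
  n=2: λ₂ = 10.4π²/0.68² - 57.06 ≈ 164.921
  n=3: λ₃ = 23.4π²/0.68² - 57.06 ≈ 442.397
Since 2.6π²/0.68² ≈ 55.495 < 57.06, λ₁ < 0.
The n=1 mode grows fastest (−λₙ is largest for n=1) → dominates.
Asymptotic: φ ~ c₁ sin(πx/0.68) e^{1.565t} (exponential growth at rate −λ₁ ≈ 1.565).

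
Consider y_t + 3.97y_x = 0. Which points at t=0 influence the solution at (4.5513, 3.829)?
A single point: x = -10.64983. The characteristic through (4.5513, 3.829) is x - 3.97t = const, so x = 4.5513 - 3.97·3.829 = -10.64983.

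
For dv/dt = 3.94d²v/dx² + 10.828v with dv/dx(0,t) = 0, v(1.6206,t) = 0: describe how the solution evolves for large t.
v grows unboundedly. Reaction dominates diffusion (r=10.828 > κπ²/(4L²)≈3.7); solution grows exponentially.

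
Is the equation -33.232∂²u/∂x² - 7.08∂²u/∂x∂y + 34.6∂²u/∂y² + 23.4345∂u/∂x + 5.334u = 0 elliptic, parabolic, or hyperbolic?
Computing B² - 4AC with A = -33.232, B = -7.08, C = 34.6: discriminant = 4649.4352 (positive). Answer: hyperbolic.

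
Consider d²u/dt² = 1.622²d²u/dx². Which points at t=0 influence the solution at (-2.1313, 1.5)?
Domain of dependence: [-4.5643, 0.3017]. Signals travel at speed 1.622, so data within |x - -2.1313| ≤ 1.622·1.5 = 2.433 can reach the point.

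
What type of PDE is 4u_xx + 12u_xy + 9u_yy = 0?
With A = 4, B = 12, C = 9, the discriminant is 0. This is a parabolic PDE.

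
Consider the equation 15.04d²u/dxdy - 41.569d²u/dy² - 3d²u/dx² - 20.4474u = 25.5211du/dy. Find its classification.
Rewriting in standard form: -3d²u/dx² + 15.04d²u/dxdy - 41.569d²u/dy² - 25.5211du/dy - 20.4474u = 0. Elliptic. (A = -3, B = 15.04, C = -41.569 gives B² - 4AC = -272.6264.)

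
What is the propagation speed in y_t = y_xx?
Infinite. The heat equation is parabolic, not hyperbolic, so disturbances propagate instantly.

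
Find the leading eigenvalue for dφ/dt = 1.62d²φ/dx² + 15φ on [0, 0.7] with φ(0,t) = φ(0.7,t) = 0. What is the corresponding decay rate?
Eigenvalues: λₙ = 1.62n²π²/0.7² - 15.
First three modes:
  n=1: λ₁ = 1.62π²/0.7² - 15 ≈ 17.63
  n=2: λ₂ = 6.48π²/0.7² - 15 ≈ 115.52
  n=3: λ₃ = 14.58π²/0.7² - 15 ≈ 278.671
Since 1.62π²/0.7² ≈ 32.63 > 15, all λₙ > 0.
The n=1 mode decays slowest → dominates as t → ∞.
Asymptotic: φ ~ c₁ sin(πx/0.7) e^{-λ₁t} with decay rate λ₁ ≈ 17.63.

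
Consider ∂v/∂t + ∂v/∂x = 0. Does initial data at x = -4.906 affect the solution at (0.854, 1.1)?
No. Only data at x = -0.246 affects (0.854, 1.1). Advection has one-way propagation along characteristics.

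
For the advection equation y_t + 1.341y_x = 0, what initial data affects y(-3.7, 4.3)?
A single point: x = -9.4663. The characteristic through (-3.7, 4.3) is x - 1.341t = const, so x = -3.7 - 1.341·4.3 = -9.4663.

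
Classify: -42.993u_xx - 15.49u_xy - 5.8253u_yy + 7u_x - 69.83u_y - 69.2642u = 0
Elliptic (discriminant = -761.8483916).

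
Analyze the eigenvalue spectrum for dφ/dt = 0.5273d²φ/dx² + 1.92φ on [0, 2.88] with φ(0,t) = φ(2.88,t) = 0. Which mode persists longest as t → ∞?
Eigenvalues: λₙ = 0.5273n²π²/2.88² - 1.92.
First three modes:
  n=1: λ₁ = 0.5273π²/2.88² - 1.92 ≈ -1.293
  n=2: λ₂ = 2.1092π²/2.88² - 1.92 ≈ 0.59
  n=3: λ₃ = 4.7457π²/2.88² - 1.92 ≈ 3.727
Since 0.5273π²/2.88² ≈ 0.627 < 1.92, λ₁ < 0.
The n=1 mode grows fastest (−λₙ is largest for n=1) → dominates.
Asymptotic: φ ~ c₁ sin(πx/2.88) e^{1.293t} (exponential growth at rate −λ₁ ≈ 1.293).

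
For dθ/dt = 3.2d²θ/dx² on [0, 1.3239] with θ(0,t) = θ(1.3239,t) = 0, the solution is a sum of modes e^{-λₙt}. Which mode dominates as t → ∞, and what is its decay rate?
Eigenvalues: λₙ = 3.2n²π²/1.3239².
First three modes:
  n=1: λ₁ = 3.2π²/1.3239² ≈ 18.019
  n=2: λ₂ = 12.8π²/1.3239² ≈ 72.077 (4× faster decay)
  n=3: λ₃ = 28.8π²/1.3239² ≈ 162.174 (9× faster decay)
As t → ∞, higher modes decay exponentially faster. The n=1 mode dominates: θ ~ c₁ sin(πx/1.3239) e^{-λ₁t}.
Decay rate: λ₁ = 3.2π²/1.3239² ≈ 18.019.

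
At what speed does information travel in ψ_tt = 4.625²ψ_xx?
Speed = 4.625. Information travels along characteristics x = x₀ ± 4.625t.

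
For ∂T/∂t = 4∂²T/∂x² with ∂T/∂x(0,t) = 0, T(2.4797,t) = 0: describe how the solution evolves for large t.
T → 0. Heat escapes through the Dirichlet boundary.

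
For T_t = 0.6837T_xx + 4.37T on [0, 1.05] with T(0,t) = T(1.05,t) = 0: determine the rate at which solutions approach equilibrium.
Eigenvalues: λₙ = 0.6837n²π²/1.05² - 4.37.
First three modes:
  n=1: λ₁ = 0.6837π²/1.05² - 4.37 ≈ 1.75
  n=2: λ₂ = 2.7348π²/1.05² - 4.37 ≈ 20.112
  n=3: λ₃ = 6.1533π²/1.05² - 4.37 ≈ 50.714
Since 0.6837π²/1.05² ≈ 6.12 > 4.37, all λₙ > 0.
The n=1 mode decays slowest → dominates as t → ∞.
Asymptotic: T ~ c₁ sin(πx/1.05) e^{-λ₁t} with decay rate λ₁ ≈ 1.75.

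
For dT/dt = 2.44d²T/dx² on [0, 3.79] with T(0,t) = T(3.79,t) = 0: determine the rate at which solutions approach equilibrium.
Eigenvalues: λₙ = 2.44n²π²/3.79².
First three modes:
  n=1: λ₁ = 2.44π²/3.79² ≈ 1.677
  n=2: λ₂ = 9.76π²/3.79² ≈ 6.706 (4× faster decay)
  n=3: λ₃ = 21.96π²/3.79² ≈ 15.089 (9× faster decay)
As t → ∞, higher modes decay exponentially faster. The n=1 mode dominates: T ~ c₁ sin(πx/3.79) e^{-λ₁t}.
Decay rate: λ₁ = 2.44π²/3.79² ≈ 1.677.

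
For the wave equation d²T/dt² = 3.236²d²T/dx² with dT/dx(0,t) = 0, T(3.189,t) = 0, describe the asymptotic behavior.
T oscillates (no decay). Energy is conserved; the solution oscillates indefinitely as standing waves.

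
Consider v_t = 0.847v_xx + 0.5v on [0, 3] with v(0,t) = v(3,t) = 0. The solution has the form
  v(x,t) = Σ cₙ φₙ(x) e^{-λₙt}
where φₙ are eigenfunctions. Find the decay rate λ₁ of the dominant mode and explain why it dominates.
Eigenvalues: λₙ = 0.847n²π²/3² - 0.5.
First three modes:
  n=1: λ₁ = 0.847π²/3² - 0.5 ≈ 0.429
  n=2: λ₂ = 3.388π²/3² - 0.5 ≈ 3.215
  n=3: λ₃ = 7.623π²/3² - 0.5 ≈ 7.86
Since 0.847π²/3² ≈ 0.929 > 0.5, all λₙ > 0.
The n=1 mode decays slowest → dominates as t → ∞.
Asymptotic: v ~ c₁ sin(πx/3) e^{-λ₁t} with decay rate λ₁ ≈ 0.429.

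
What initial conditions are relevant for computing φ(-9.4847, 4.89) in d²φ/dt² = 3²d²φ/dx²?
Domain of dependence: [-24.1547, 5.1853]. Signals travel at speed 3, so data within |x - -9.4847| ≤ 3·4.89 = 14.67 can reach the point.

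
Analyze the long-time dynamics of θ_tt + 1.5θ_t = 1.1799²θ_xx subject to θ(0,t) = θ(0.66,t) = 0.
Long-time behavior: θ → 0. Damping (γ=1.5) dissipates energy; oscillations decay exponentially.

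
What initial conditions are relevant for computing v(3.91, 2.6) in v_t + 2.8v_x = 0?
A single point: x = -3.37. The characteristic through (3.91, 2.6) is x - 2.8t = const, so x = 3.91 - 2.8·2.6 = -3.37.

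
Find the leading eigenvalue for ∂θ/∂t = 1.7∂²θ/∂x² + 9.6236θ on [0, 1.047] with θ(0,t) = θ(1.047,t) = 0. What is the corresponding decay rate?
Eigenvalues: λₙ = 1.7n²π²/1.047² - 9.6236.
First three modes:
  n=1: λ₁ = 1.7π²/1.047² - 9.6236 ≈ 5.682
  n=2: λ₂ = 6.8π²/1.047² - 9.6236 ≈ 51.599
  n=3: λ₃ = 15.3π²/1.047² - 9.6236 ≈ 128.128
Since 1.7π²/1.047² ≈ 15.306 > 9.6236, all λₙ > 0.
The n=1 mode decays slowest → dominates as t → ∞.
Asymptotic: θ ~ c₁ sin(πx/1.047) e^{-λ₁t} with decay rate λ₁ ≈ 5.682.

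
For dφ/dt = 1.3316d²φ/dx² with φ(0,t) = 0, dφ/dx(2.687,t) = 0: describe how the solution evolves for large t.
φ → 0. Heat escapes through the Dirichlet boundary.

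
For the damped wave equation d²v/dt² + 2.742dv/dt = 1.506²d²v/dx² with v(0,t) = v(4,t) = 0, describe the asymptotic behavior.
v → 0. Damping (γ=2.742) dissipates energy; oscillations decay exponentially.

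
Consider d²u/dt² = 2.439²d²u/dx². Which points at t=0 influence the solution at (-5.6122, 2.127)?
Domain of dependence: [-10.799953, -0.424447]. Signals travel at speed 2.439, so data within |x - -5.6122| ≤ 2.439·2.127 = 5.187753 can reach the point.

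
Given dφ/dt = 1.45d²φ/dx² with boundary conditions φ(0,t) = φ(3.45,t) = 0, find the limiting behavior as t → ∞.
φ → 0. Heat diffuses out through both boundaries.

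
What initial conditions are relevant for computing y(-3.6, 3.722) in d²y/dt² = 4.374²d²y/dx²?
Domain of dependence: [-19.880028, 12.680028]. Signals travel at speed 4.374, so data within |x - -3.6| ≤ 4.374·3.722 = 16.280028 can reach the point.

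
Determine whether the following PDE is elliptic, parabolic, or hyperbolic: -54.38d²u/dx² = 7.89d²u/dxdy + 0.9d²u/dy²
Rewriting in standard form: -54.38d²u/dx² - 7.89d²u/dxdy - 0.9d²u/dy² = 0. Coefficients: A = -54.38, B = -7.89, C = -0.9. B² - 4AC = -133.5159, which is negative, so the equation is elliptic.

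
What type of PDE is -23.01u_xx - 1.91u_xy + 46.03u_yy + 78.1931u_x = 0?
With A = -23.01, B = -1.91, C = 46.03, the discriminant is 4240.2493. This is a hyperbolic PDE.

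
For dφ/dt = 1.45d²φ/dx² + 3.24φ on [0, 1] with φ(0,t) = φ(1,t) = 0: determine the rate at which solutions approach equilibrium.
Eigenvalues: λₙ = 1.45n²π²/1² - 3.24.
First three modes:
  n=1: λ₁ = 1.45π² - 3.24 ≈ 11.071
  n=2: λ₂ = 5.8π² - 3.24 ≈ 54.004
  n=3: λ₃ = 13.05π² - 3.24 ≈ 125.558
Since 1.45π² ≈ 14.311 > 3.24, all λₙ > 0.
The n=1 mode decays slowest → dominates as t → ∞.
Asymptotic: φ ~ c₁ sin(πx/1) e^{-λ₁t} with decay rate λ₁ ≈ 11.071.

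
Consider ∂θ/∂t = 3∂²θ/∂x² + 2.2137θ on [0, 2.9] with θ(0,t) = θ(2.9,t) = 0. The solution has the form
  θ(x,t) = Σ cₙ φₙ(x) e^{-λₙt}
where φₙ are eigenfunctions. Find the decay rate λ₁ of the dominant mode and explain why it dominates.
Eigenvalues: λₙ = 3n²π²/2.9² - 2.2137.
First three modes:
  n=1: λ₁ = 3π²/2.9² - 2.2137 ≈ 1.307
  n=2: λ₂ = 12π²/2.9² - 2.2137 ≈ 11.869
  n=3: λ₃ = 27π²/2.9² - 2.2137 ≈ 29.472
Since 3π²/2.9² ≈ 3.521 > 2.2137, all λₙ > 0.
The n=1 mode decays slowest → dominates as t → ∞.
Asymptotic: θ ~ c₁ sin(πx/2.9) e^{-λ₁t} with decay rate λ₁ ≈ 1.307.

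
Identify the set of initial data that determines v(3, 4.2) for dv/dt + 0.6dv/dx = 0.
A single point: x = 0.48. The characteristic through (3, 4.2) is x - 0.6t = const, so x = 3 - 0.6·4.2 = 0.48.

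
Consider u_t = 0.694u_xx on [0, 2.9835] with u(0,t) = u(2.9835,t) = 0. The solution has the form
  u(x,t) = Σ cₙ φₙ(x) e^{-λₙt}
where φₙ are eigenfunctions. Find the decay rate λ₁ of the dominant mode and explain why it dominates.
Eigenvalues: λₙ = 0.694n²π²/2.9835².
First three modes:
  n=1: λ₁ = 0.694π²/2.9835² ≈ 0.769
  n=2: λ₂ = 2.776π²/2.9835² ≈ 3.078 (4× faster decay)
  n=3: λ₃ = 6.246π²/2.9835² ≈ 6.925 (9× faster decay)
As t → ∞, higher modes decay exponentially faster. The n=1 mode dominates: u ~ c₁ sin(πx/2.9835) e^{-λ₁t}.
Decay rate: λ₁ = 0.694π²/2.9835² ≈ 0.769.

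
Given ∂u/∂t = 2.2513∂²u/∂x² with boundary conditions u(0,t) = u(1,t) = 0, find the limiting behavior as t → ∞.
u → 0. Heat diffuses out through both boundaries.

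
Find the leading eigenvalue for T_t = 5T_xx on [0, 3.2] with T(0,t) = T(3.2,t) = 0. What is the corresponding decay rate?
Eigenvalues: λₙ = 5n²π²/3.2².
First three modes:
  n=1: λ₁ = 5π²/3.2² ≈ 4.819
  n=2: λ₂ = 20π²/3.2² ≈ 19.277 (4× faster decay)
  n=3: λ₃ = 45π²/3.2² ≈ 43.372 (9× faster decay)
As t → ∞, higher modes decay exponentially faster. The n=1 mode dominates: T ~ c₁ sin(πx/3.2) e^{-λ₁t}.
Decay rate: λ₁ = 5π²/3.2² ≈ 4.819.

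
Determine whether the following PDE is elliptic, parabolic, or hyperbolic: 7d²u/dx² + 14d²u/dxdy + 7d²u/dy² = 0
Coefficients: A = 7, B = 14, C = 7. B² - 4AC = 0, which is zero, so the equation is parabolic.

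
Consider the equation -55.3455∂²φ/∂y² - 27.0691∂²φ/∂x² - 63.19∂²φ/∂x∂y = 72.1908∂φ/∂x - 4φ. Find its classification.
Rewriting in standard form: -27.0691∂²φ/∂x² - 63.19∂²φ/∂x∂y - 55.3455∂²φ/∂y² - 72.1908∂φ/∂x + 4φ = 0. Elliptic. (A = -27.0691, B = -63.19, C = -55.3455 gives B² - 4AC = -1999.6353962.)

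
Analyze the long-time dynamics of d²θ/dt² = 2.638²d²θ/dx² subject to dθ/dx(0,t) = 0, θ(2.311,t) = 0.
Long-time behavior: θ oscillates (no decay). Energy is conserved; the solution oscillates indefinitely as standing waves.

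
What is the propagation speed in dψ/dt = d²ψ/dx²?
Infinite. The heat equation is parabolic, not hyperbolic, so disturbances propagate instantly.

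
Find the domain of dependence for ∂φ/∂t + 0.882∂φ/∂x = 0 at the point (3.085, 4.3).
A single point: x = -0.7076. The characteristic through (3.085, 4.3) is x - 0.882t = const, so x = 3.085 - 0.882·4.3 = -0.7076.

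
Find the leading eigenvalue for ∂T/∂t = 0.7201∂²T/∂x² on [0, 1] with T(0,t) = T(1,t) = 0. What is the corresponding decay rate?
Eigenvalues: λₙ = 0.7201n²π².
First three modes:
  n=1: λ₁ = 0.7201π² ≈ 7.107
  n=2: λ₂ = 2.8804π² ≈ 28.428 (4× faster decay)
  n=3: λ₃ = 6.4809π² ≈ 63.964 (9× faster decay)
As t → ∞, higher modes decay exponentially faster. The n=1 mode dominates: T ~ c₁ sin(πx) e^{-λ₁t}.
Decay rate: λ₁ = 0.7201π² ≈ 7.107.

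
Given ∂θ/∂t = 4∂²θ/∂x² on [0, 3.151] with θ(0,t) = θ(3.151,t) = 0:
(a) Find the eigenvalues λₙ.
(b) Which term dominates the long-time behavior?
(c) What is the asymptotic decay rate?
Eigenvalues: λₙ = 4n²π²/3.151².
First three modes:
  n=1: λ₁ = 4π²/3.151² ≈ 3.976
  n=2: λ₂ = 16π²/3.151² ≈ 15.905 (4× faster decay)
  n=3: λ₃ = 36π²/3.151² ≈ 35.785 (9× faster decay)
As t → ∞, higher modes decay exponentially faster. The n=1 mode dominates: θ ~ c₁ sin(πx/3.151) e^{-λ₁t}.
Decay rate: λ₁ = 4π²/3.151² ≈ 3.976.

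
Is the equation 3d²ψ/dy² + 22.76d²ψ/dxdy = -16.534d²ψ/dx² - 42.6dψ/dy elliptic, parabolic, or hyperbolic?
Rewriting in standard form: 16.534d²ψ/dx² + 22.76d²ψ/dxdy + 3d²ψ/dy² + 42.6dψ/dy = 0. Computing B² - 4AC with A = 16.534, B = 22.76, C = 3: discriminant = 319.6096 (positive). Answer: hyperbolic.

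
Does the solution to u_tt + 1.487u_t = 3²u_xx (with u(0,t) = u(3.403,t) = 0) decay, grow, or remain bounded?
u → 0. Damping (γ=1.487) dissipates energy; oscillations decay exponentially.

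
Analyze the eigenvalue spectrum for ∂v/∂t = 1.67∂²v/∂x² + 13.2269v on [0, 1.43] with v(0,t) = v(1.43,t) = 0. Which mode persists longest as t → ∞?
Eigenvalues: λₙ = 1.67n²π²/1.43² - 13.2269.
First three modes:
  n=1: λ₁ = 1.67π²/1.43² - 13.2269 ≈ -5.167
  n=2: λ₂ = 6.68π²/1.43² - 13.2269 ≈ 19.014
  n=3: λ₃ = 15.03π²/1.43² - 13.2269 ≈ 59.315
Since 1.67π²/1.43² ≈ 8.06 < 13.2269, λ₁ < 0.
The n=1 mode grows fastest (−λₙ is largest for n=1) → dominates.
Asymptotic: v ~ c₁ sin(πx/1.43) e^{5.167t} (exponential growth at rate −λ₁ ≈ 5.167).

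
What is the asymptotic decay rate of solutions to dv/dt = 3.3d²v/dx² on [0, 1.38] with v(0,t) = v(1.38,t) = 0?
Eigenvalues: λₙ = 3.3n²π²/1.38².
First three modes:
  n=1: λ₁ = 3.3π²/1.38² ≈ 17.102
  n=2: λ₂ = 13.2π²/1.38² ≈ 68.409 (4× faster decay)
  n=3: λ₃ = 29.7π²/1.38² ≈ 153.921 (9× faster decay)
As t → ∞, higher modes decay exponentially faster. The n=1 mode dominates: v ~ c₁ sin(πx/1.38) e^{-λ₁t}.
Decay rate: λ₁ = 3.3π²/1.38² ≈ 17.102.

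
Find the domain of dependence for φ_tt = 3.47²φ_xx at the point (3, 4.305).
Domain of dependence: [-11.93835, 17.93835]. Signals travel at speed 3.47, so data within |x - 3| ≤ 3.47·4.305 = 14.93835 can reach the point.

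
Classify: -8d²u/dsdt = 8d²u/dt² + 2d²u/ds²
Rewriting in standard form: -2d²u/ds² - 8d²u/dsdt - 8d²u/dt² = 0. Parabolic (discriminant = 0).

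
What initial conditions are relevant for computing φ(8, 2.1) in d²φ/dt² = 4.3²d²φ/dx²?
Domain of dependence: [-1.03, 17.03]. Signals travel at speed 4.3, so data within |x - 8| ≤ 4.3·2.1 = 9.03 can reach the point.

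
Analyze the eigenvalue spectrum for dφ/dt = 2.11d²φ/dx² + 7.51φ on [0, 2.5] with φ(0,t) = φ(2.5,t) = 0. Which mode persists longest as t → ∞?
Eigenvalues: λₙ = 2.11n²π²/2.5² - 7.51.
First three modes:
  n=1: λ₁ = 2.11π²/2.5² - 7.51 ≈ -4.178
  n=2: λ₂ = 8.44π²/2.5² - 7.51 ≈ 5.818
  n=3: λ₃ = 18.99π²/2.5² - 7.51 ≈ 22.478
Since 2.11π²/2.5² ≈ 3.332 < 7.51, λ₁ < 0.
The n=1 mode grows fastest (−λₙ is largest for n=1) → dominates.
Asymptotic: φ ~ c₁ sin(πx/2.5) e^{4.178t} (exponential growth at rate −λ₁ ≈ 4.178).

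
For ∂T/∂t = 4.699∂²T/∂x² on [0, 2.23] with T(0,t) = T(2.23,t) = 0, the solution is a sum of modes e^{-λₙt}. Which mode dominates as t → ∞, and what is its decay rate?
Eigenvalues: λₙ = 4.699n²π²/2.23².
First three modes:
  n=1: λ₁ = 4.699π²/2.23² ≈ 9.326
  n=2: λ₂ = 18.796π²/2.23² ≈ 37.304 (4× faster decay)
  n=3: λ₃ = 42.291π²/2.23² ≈ 83.934 (9× faster decay)
As t → ∞, higher modes decay exponentially faster. The n=1 mode dominates: T ~ c₁ sin(πx/2.23) e^{-λ₁t}.
Decay rate: λ₁ = 4.699π²/2.23² ≈ 9.326.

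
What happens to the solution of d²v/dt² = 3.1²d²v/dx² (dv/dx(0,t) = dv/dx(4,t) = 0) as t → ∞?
v oscillates about a mean that drifts linearly in t (generically unbounded; no decay). There is no damping, so the nonconstant modes persist as standing waves (energy conserved, no decay). But with Neumann conditions at both ends the constant mode has eigenvalue 0: the spatial mean M(t) of v satisfies M'' = 0, so M(t) = M(0) + M'(0)·t. Unless the initial velocity has zero mean (∫v_t(x,0)dx = 0), the solution grows linearly in t (unbounded, though not exponentially); if it does have zero mean, the solution stays bounded and simply oscillates.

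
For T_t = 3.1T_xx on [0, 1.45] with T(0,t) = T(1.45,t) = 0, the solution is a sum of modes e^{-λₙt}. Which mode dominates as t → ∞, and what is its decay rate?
Eigenvalues: λₙ = 3.1n²π²/1.45².
First three modes:
  n=1: λ₁ = 3.1π²/1.45² ≈ 14.552
  n=2: λ₂ = 12.4π²/1.45² ≈ 58.208 (4× faster decay)
  n=3: λ₃ = 27.9π²/1.45² ≈ 130.969 (9× faster decay)
As t → ∞, higher modes decay exponentially faster. The n=1 mode dominates: T ~ c₁ sin(πx/1.45) e^{-λ₁t}.
Decay rate: λ₁ = 3.1π²/1.45² ≈ 14.552.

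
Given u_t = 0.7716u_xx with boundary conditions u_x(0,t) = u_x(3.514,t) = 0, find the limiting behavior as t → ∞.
u → constant (steady state). Heat is conserved (no flux at boundaries); solution approaches the spatial average.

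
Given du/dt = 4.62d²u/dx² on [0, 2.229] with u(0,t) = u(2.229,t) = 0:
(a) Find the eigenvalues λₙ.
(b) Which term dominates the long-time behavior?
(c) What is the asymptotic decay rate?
Eigenvalues: λₙ = 4.62n²π²/2.229².
First three modes:
  n=1: λ₁ = 4.62π²/2.229² ≈ 9.177
  n=2: λ₂ = 18.48π²/2.229² ≈ 36.71 (4× faster decay)
  n=3: λ₃ = 41.58π²/2.229² ≈ 82.597 (9× faster decay)
As t → ∞, higher modes decay exponentially faster. The n=1 mode dominates: u ~ c₁ sin(πx/2.229) e^{-λ₁t}.
Decay rate: λ₁ = 4.62π²/2.229² ≈ 9.177.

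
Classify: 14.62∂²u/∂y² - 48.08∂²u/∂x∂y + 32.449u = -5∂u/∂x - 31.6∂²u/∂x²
Rewriting in standard form: 31.6∂²u/∂x² - 48.08∂²u/∂x∂y + 14.62∂²u/∂y² + 5∂u/∂x + 32.449u = 0. Hyperbolic (discriminant = 463.7184).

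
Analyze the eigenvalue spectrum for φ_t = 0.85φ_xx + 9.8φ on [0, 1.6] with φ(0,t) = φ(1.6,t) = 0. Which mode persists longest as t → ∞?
Eigenvalues: λₙ = 0.85n²π²/1.6² - 9.8.
First three modes:
  n=1: λ₁ = 0.85π²/1.6² - 9.8 ≈ -6.523
  n=2: λ₂ = 3.4π²/1.6² - 9.8 ≈ 3.308
  n=3: λ₃ = 7.65π²/1.6² - 9.8 ≈ 19.693
Since 0.85π²/1.6² ≈ 3.277 < 9.8, λ₁ < 0.
The n=1 mode grows fastest (−λₙ is largest for n=1) → dominates.
Asymptotic: φ ~ c₁ sin(πx/1.6) e^{6.523t} (exponential growth at rate −λ₁ ≈ 6.523).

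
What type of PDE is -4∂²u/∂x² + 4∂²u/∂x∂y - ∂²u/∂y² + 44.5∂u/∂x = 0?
With A = -4, B = 4, C = -1, the discriminant is 0. This is a parabolic PDE.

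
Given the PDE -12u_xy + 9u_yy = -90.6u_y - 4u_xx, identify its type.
Rewriting in standard form: 4u_xx - 12u_xy + 9u_yy + 90.6u_y = 0. The second-order coefficients are A = 4, B = -12, C = 9. Since B² - 4AC = 0 = 0, this is a parabolic PDE.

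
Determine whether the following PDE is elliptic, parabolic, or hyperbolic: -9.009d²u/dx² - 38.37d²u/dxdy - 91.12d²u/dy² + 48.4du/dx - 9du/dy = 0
Coefficients: A = -9.009, B = -38.37, C = -91.12. B² - 4AC = -1811.34342, which is negative, so the equation is elliptic.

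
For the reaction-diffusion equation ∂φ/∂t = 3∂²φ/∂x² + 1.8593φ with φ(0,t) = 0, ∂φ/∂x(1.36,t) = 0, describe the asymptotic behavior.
φ → 0. Diffusion dominates reaction (r=1.8593 < κπ²/(4L²)≈4); solution decays.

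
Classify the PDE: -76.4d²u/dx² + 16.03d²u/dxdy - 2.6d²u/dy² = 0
A = -76.4, B = 16.03, C = -2.6. Discriminant B² - 4AC = -537.5991. Since -537.5991 < 0, elliptic.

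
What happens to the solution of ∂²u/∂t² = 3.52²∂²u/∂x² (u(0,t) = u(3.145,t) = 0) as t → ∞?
u oscillates (no decay). Energy is conserved; the solution oscillates indefinitely as standing waves.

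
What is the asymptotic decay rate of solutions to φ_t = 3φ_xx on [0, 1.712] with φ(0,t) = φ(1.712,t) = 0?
Eigenvalues: λₙ = 3n²π²/1.712².
First three modes:
  n=1: λ₁ = 3π²/1.712² ≈ 10.102
  n=2: λ₂ = 12π²/1.712² ≈ 40.409 (4× faster decay)
  n=3: λ₃ = 27π²/1.712² ≈ 90.919 (9× faster decay)
As t → ∞, higher modes decay exponentially faster. The n=1 mode dominates: φ ~ c₁ sin(πx/1.712) e^{-λ₁t}.
Decay rate: λ₁ = 3π²/1.712² ≈ 10.102.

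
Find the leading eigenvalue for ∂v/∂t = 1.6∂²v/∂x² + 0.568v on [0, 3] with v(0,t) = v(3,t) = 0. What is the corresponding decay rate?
Eigenvalues: λₙ = 1.6n²π²/3² - 0.568.
First three modes:
  n=1: λ₁ = 1.6π²/3² - 0.568 ≈ 1.187
  n=2: λ₂ = 6.4π²/3² - 0.568 ≈ 6.45
  n=3: λ₃ = 14.4π²/3² - 0.568 ≈ 15.223
Since 1.6π²/3² ≈ 1.755 > 0.568, all λₙ > 0.
The n=1 mode decays slowest → dominates as t → ∞.
Asymptotic: v ~ c₁ sin(πx/3) e^{-λ₁t} with decay rate λ₁ ≈ 1.187.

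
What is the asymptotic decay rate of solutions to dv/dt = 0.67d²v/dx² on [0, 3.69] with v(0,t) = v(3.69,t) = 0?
Eigenvalues: λₙ = 0.67n²π²/3.69².
First three modes:
  n=1: λ₁ = 0.67π²/3.69² ≈ 0.486
  n=2: λ₂ = 2.68π²/3.69² ≈ 1.943 (4× faster decay)
  n=3: λ₃ = 6.03π²/3.69² ≈ 4.371 (9× faster decay)
As t → ∞, higher modes decay exponentially faster. The n=1 mode dominates: v ~ c₁ sin(πx/3.69) e^{-λ₁t}.
Decay rate: λ₁ = 0.67π²/3.69² ≈ 0.486.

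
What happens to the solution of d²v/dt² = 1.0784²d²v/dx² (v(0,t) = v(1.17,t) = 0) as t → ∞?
v oscillates (no decay). Energy is conserved; the solution oscillates indefinitely as standing waves.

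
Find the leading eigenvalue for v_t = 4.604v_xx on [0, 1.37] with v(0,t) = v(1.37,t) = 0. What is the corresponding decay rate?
Eigenvalues: λₙ = 4.604n²π²/1.37².
First three modes:
  n=1: λ₁ = 4.604π²/1.37² ≈ 24.21
  n=2: λ₂ = 18.416π²/1.37² ≈ 96.84 (4× faster decay)
  n=3: λ₃ = 41.436π²/1.37² ≈ 217.89 (9× faster decay)
As t → ∞, higher modes decay exponentially faster. The n=1 mode dominates: v ~ c₁ sin(πx/1.37) e^{-λ₁t}.
Decay rate: λ₁ = 4.604π²/1.37² ≈ 24.21.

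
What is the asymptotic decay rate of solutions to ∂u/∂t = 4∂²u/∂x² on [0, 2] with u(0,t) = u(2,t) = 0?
Eigenvalues: λₙ = 4n²π²/2².
First three modes:
  n=1: λ₁ = 4π²/2² ≈ 9.87
  n=2: λ₂ = 16π²/2² ≈ 39.478 (4× faster decay)
  n=3: λ₃ = 36π²/2² ≈ 88.826 (9× faster decay)
As t → ∞, higher modes decay exponentially faster. The n=1 mode dominates: u ~ c₁ sin(πx/2) e^{-λ₁t}.
Decay rate: λ₁ = 4π²/2² ≈ 9.87.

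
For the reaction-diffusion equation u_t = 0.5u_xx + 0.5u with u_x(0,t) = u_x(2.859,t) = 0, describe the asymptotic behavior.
u grows unboundedly. With Neumann BCs the constant mode has diffusion eigenvalue 0, so any r > 0 makes it grow like e^(0.5t); solution grows exponentially.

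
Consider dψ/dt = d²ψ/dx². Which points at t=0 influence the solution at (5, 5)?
The entire real line. The heat equation has infinite propagation speed: any initial disturbance instantly affects all points (though exponentially small far away).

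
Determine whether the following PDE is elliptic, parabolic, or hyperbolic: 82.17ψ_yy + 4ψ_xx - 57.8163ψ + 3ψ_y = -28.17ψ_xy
Rewriting in standard form: 4ψ_xx + 28.17ψ_xy + 82.17ψ_yy + 3ψ_y - 57.8163ψ = 0. Coefficients: A = 4, B = 28.17, C = 82.17. B² - 4AC = -521.1711, which is negative, so the equation is elliptic.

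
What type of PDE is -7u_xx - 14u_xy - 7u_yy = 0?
With A = -7, B = -14, C = -7, the discriminant is 0. This is a parabolic PDE.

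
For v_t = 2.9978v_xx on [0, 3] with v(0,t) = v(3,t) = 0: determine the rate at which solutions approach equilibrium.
Eigenvalues: λₙ = 2.9978n²π²/3².
First three modes:
  n=1: λ₁ = 2.9978π²/3² ≈ 3.287
  n=2: λ₂ = 11.9912π²/3² ≈ 13.15 (4× faster decay)
  n=3: λ₃ = 26.9802π²/3² ≈ 29.587 (9× faster decay)
As t → ∞, higher modes decay exponentially faster. The n=1 mode dominates: v ~ c₁ sin(πx/3) e^{-λ₁t}.
Decay rate: λ₁ = 2.9978π²/3² ≈ 3.287.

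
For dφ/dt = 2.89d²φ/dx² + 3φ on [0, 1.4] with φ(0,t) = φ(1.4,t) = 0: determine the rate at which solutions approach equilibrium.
Eigenvalues: λₙ = 2.89n²π²/1.4² - 3.
First three modes:
  n=1: λ₁ = 2.89π²/1.4² - 3 ≈ 11.553
  n=2: λ₂ = 11.56π²/1.4² - 3 ≈ 55.211
  n=3: λ₃ = 26.01π²/1.4² - 3 ≈ 127.974
Since 2.89π²/1.4² ≈ 14.553 > 3, all λₙ > 0.
The n=1 mode decays slowest → dominates as t → ∞.
Asymptotic: φ ~ c₁ sin(πx/1.4) e^{-λ₁t} with decay rate λ₁ ≈ 11.553.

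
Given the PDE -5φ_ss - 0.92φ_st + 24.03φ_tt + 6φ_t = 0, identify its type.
The second-order coefficients are A = -5, B = -0.92, C = 24.03. Since B² - 4AC = 481.4464 > 0, this is a hyperbolic PDE.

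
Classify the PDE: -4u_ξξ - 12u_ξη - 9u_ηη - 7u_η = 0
A = -4, B = -12, C = -9. Discriminant B² - 4AC = 0. Since 0 = 0, parabolic.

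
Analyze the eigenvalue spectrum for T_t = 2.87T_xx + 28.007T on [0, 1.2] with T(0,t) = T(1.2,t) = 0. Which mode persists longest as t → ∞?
Eigenvalues: λₙ = 2.87n²π²/1.2² - 28.007.
First three modes:
  n=1: λ₁ = 2.87π²/1.2² - 28.007 ≈ -8.336
  n=2: λ₂ = 11.48π²/1.2² - 28.007 ≈ 50.676
  n=3: λ₃ = 25.83π²/1.2² - 28.007 ≈ 149.029
Since 2.87π²/1.2² ≈ 19.671 < 28.007, λ₁ < 0.
The n=1 mode grows fastest (−λₙ is largest for n=1) → dominates.
Asymptotic: T ~ c₁ sin(πx/1.2) e^{8.336t} (exponential growth at rate −λ₁ ≈ 8.336).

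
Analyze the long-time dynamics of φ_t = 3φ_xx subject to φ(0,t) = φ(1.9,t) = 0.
Long-time behavior: φ → 0. Heat diffuses out through both boundaries.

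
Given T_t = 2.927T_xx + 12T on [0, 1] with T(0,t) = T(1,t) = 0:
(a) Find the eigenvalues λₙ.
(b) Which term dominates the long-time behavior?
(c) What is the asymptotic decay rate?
Eigenvalues: λₙ = 2.927n²π²/1² - 12.
First three modes:
  n=1: λ₁ = 2.927π² - 12 ≈ 16.888
  n=2: λ₂ = 11.708π² - 12 ≈ 103.553
  n=3: λ₃ = 26.343π² - 12 ≈ 247.995
Since 2.927π² ≈ 28.888 > 12, all λₙ > 0.
The n=1 mode decays slowest → dominates as t → ∞.
Asymptotic: T ~ c₁ sin(πx/1) e^{-λ₁t} with decay rate λ₁ ≈ 16.888.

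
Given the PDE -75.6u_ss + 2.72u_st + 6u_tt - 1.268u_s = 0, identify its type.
The second-order coefficients are A = -75.6, B = 2.72, C = 6. Since B² - 4AC = 1821.7984 > 0, this is a hyperbolic PDE.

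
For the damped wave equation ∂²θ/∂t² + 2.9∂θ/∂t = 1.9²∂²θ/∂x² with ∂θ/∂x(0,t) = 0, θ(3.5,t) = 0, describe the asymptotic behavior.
θ → 0. Damping (γ=2.9) dissipates energy; oscillations decay exponentially.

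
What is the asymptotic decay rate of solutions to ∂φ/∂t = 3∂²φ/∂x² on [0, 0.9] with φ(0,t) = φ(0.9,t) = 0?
Eigenvalues: λₙ = 3n²π²/0.9².
First three modes:
  n=1: λ₁ = 3π²/0.9² ≈ 36.554
  n=2: λ₂ = 12π²/0.9² ≈ 146.216 (4× faster decay)
  n=3: λ₃ = 27π²/0.9² ≈ 328.987 (9× faster decay)
As t → ∞, higher modes decay exponentially faster. The n=1 mode dominates: φ ~ c₁ sin(πx/0.9) e^{-λ₁t}.
Decay rate: λ₁ = 3π²/0.9² ≈ 36.554.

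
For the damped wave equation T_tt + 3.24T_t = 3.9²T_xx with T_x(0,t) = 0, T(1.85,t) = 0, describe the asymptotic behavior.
T → 0. Damping (γ=3.24) dissipates energy; oscillations decay exponentially.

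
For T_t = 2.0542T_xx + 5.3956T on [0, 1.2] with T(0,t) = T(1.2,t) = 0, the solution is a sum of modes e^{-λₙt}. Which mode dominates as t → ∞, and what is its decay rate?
Eigenvalues: λₙ = 2.0542n²π²/1.2² - 5.3956.
First three modes:
  n=1: λ₁ = 2.0542π²/1.2² - 5.3956 ≈ 8.684
  n=2: λ₂ = 8.2168π²/1.2² - 5.3956 ≈ 50.921
  n=3: λ₃ = 18.4878π²/1.2² - 5.3956 ≈ 121.318
Since 2.0542π²/1.2² ≈ 14.079 > 5.3956, all λₙ > 0.
The n=1 mode decays slowest → dominates as t → ∞.
Asymptotic: T ~ c₁ sin(πx/1.2) e^{-λ₁t} with decay rate λ₁ ≈ 8.684.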